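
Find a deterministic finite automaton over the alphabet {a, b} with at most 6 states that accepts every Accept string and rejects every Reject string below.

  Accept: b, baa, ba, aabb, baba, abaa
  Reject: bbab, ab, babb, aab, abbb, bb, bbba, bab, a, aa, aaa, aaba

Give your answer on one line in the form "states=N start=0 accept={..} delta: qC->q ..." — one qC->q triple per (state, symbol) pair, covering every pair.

states=5 start=0 accept={2} delta: 0a->1 0b->2 1a->1 1b->3 2a->2 2b->4 3a->4 3b->2 4a->2 4b->0

State merging on the prefix tree: take the shortest (then alphabetical) example prefix whose next move is undefined and point that move at state 0, else 1, else 2, ...; a target is out if some Accept/Reject pair would then sit in one state with the same input left (inseparable). If every existing state is out, open a new one.
a: 0a undefined. 0a->0: no, b/ab meet in 0 with "b" left. Open state 1: 0a->1.
b: 0b undefined. 0b->0: no, b/bb meet in 0. 0b->1: no, b/a meet in 1. Open state 2: 0b->2.
aa: 1a undefined. 1a->0: no, b/aab meet in 2. 1a->1: ok.
ab: 1b undefined. 1b->0: no, abaa/a meet in 1. 1b->1: no, aabb/ab meet in 1. 1b->2: no, b/ab meet in 2. Open state 3: 1b->3.
ba: 2a undefined. 2a->0: no, b/bab meet in 2. 2a->1: no, baa/a meet in 1. 2a->2: ok.
bb: 2b undefined. 2b->0: no, b/babb meet in 2. 2b->1: no, baba/bb meet in 1. 2b->2: no, b/bbab meet in 2. 2b->3: no, aabb/babb meet in 3 with "b" left. Open state 4: 2b->4.
aba: 3a undefined. 3a->0: no, abaa/a meet in 1. 3a->1: no, abaa/a meet in 1. 3a->2: no, b/aaba meet in 2. 3a->3: no, abaa/ab meet in 3. 3a->4: ok.
abb: 3b undefined. 3b->0: no, b/abbb meet in 2. 3b->1: no, aabb/a meet in 1. 3b->2: ok.
bba: 4a undefined. 4a->0: no, b/bbab meet in 2. 4a->1: no, baba/a meet in 1. 4a->2: ok.
bbb: 4b undefined. 4b->0: ok.
All examples now run through 5 states with every (state, symbol) defined. Accept strings end in {2}, Reject strings end in {0,1,3,4}; accept={2}.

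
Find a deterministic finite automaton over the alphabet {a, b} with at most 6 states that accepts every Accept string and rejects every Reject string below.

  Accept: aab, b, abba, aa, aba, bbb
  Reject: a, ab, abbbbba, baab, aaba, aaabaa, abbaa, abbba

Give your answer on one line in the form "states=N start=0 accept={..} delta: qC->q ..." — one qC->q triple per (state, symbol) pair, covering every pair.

states=6 start=0 accept={0,2,4} delta: 0a->1 0b->2 1a->0 1b->3 2a->3 2b->0 3a->4 3b->5 4a->1 4b->1 5a->0 5b->0

Grow the machine one transition at a time. Run the examples from 0; the earliest place one falls off (shortest prefix, ties alphabetical) gets sent to the lowest-numbered state that keeps every Accept/Reject pair distinguishable — a pair clashes when both reach the same state with identical unread suffix — and to a fresh state only if none does.
a: 0a undefined. 0a->0: no, aab/ab meet in 0 with "b" left. Open state 1: 0a->1.
b: 0b undefined. 0b->0: no, aab/baab meet in 1 with "ab" left. 0b->1: no, b/a meet in 1. Open state 2: 0b->2.
aa: 1a undefined. 1a->0: ok.
ab: 1b undefined. 1b->0: no, abba/aaba meet in 2 with "a" left. 1b->1: no, abba/abbbbba meet in 0. 1b->2: no, aab/ab meet in 2. Open state 3: 1b->3.
ba: 2a undefined. 2a->0: no, aa/aaba meet in 0. 2a->1: no, aab/baab meet in 2. 2a->2: no, aab/aaba meet in 2. 2a->3: ok.
bb: 2b undefined. 2b->0: ok.
aba: 3a undefined. 3a->0: no, aab/baab meet in 2. 3a->1: no, aa/aaabaa meet in 0. 3a->2: no, aa/baab meet in 0. 3a->3: no, aba/ab meet in 3. Open state 4: 3a->4.
abb: 3b undefined. 3b->0: no, abba/a meet in 1. 3b->1: no, aba/abbbbba meet in 4. 3b->2: no, abba/ab meet in 3. 3b->3: no, abba/abbbbba meet in 4. 3b->4: no, abba/aaabaa meet in 4 with "a" left. Open state 5: 3b->5.
abba: 5a undefined. 5a->0: ok.
abbb: 5b undefined. 5b->0: ok.
baab: 4b undefined. 4b->0: no, abba/baab meet in 0. 4b->1: ok.
aaabaa: 4a undefined. 4a->0: no, abba/aaabaa meet in 0. 4a->1: ok.
All examples now run through 6 states with every (state, symbol) defined. Accept strings end in {0,2,4}, Reject strings end in {1,3}; accept={0,2,4}.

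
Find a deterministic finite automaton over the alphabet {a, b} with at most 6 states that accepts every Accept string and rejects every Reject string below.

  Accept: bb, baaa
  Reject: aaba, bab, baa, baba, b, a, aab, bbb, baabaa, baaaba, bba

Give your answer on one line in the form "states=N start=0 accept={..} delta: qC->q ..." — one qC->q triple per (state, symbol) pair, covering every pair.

states=5 start=0 accept={3} delta: 0a->0 0b->1 1a->2 1b->3 2a->4 2b->0 3a->0 3b->0 4a->3 4b->0

Grow the machine one transition at a time. Run the examples from 0; the earliest place one falls off (shortest prefix, ties alphabetical) gets sent to the lowest-numbered state that keeps every Accept/Reject pair distinguishable — a pair clashes when both reach the same state with identical unread suffix — and to a fresh state only if none does.
a: 0a undefined. 0a->0: ok.
b: 0b undefined. 0b->0: no, bb/aaba meet in 0. Open state 1: 0b->1.
ba: 1a undefined. 1a->0: no, baaa/aaba meet in 0. 1a->1: no, bb/bab meet in 1 with "b" left. Open state 2: 1a->2.
bb: 1b undefined. 1b->0: no, bb/a meet in 0. 1b->1: no, bb/b meet in 1. 1b->2: no, bb/aaba meet in 2. Open state 3: 1b->3.
baa: 2a undefined. 2a->0: no, baaa/baa meet in 0. 2a->1: no, baaa/aaba meet in 2. 2a->2: no, baaa/aaba meet in 2. 2a->3: no, bb/baa meet in 3. Open state 4: 2a->4.
bab: 2b undefined. 2b->0: ok.
bba: 3a undefined. 3a->0: ok.
bbb: 3b undefined. 3b->0: ok.
baaa: 4a undefined. 4a->0: no, baaa/bab meet in 0. 4a->1: no, baaa/b meet in 1. 4a->2: no, baaa/aaba meet in 2. 4a->3: ok.
baab: 4b undefined. 4b->0: ok.
All examples now run through 5 states with every (state, symbol) defined. Accept strings end in {3}, Reject strings end in {0,1,2,4}; accept={3}.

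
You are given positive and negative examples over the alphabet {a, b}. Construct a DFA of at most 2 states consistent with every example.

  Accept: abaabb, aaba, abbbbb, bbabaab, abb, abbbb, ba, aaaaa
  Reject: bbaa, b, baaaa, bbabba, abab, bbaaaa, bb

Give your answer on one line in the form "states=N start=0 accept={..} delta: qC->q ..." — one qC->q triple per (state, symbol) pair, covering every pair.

states=2 start=0 accept={1} delta: 0a->1 0b->0 1a->0 1b->1

Fold the examples into a partial DFA from state 0: repeatedly fix the first undefined (state, symbol) met by the shortest-then-alphabetical prefix, trying targets in increasing order and rejecting any under which an Accept and a Reject string meet in one state with the same remainder; add a state when all current targets are rejected. Accepting states are where Accept strings end.
a: 0a undefined. 0a->0: no, abb/bb meet in 0 with "bb" left. Open state 1: 0a->1.
b: 0b undefined. 0b->0: ok.
aa: 1a undefined. 1a->0: ok.
ab: 1b undefined. 1b->0: no, abaabb/bbaa meet in 0. 1b->1: ok.
All examples now run through 2 states with every (state, symbol) defined. Accept strings end in {1}, Reject strings end in {0}; accept={1}.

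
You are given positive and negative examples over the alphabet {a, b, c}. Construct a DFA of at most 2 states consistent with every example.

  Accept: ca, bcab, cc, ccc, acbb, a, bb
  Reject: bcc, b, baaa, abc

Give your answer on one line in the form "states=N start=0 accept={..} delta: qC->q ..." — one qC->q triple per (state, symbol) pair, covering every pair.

State merging on the prefix tree: take the shortest (then alphabetical) example prefix whose next move is undefined and point that move at state 0, else 1, else 2, ...; a target is out if some Accept/Reject pair would then sit in one state with the same input left (inseparable). If every existing state is out, open a new one.
a: 0a undefined. 0a->0: ok.
b: 0b undefined. 0b->0: no, cc/bcc meet in 0 with "cc" left. Open state 1: 0b->1.
c: 0c undefined. 0c->0: ok.
ba: 1a undefined. 1a->0: no, ca/baaa meet in 0. 1a->1: ok.
bb: 1b undefined. 1b->0: ok.
bc: 1c undefined. 1c->0: no, ca/bcc meet in 0. 1c->1: ok.
All examples now run through 2 states with every (state, symbol) defined. Accept strings end in {0}, Reject strings end in {1}; accept={0}.

states=2 start=0 accept={0} delta: 0a->0 0b->1 0c->0 1a->1 1b->0 1c->1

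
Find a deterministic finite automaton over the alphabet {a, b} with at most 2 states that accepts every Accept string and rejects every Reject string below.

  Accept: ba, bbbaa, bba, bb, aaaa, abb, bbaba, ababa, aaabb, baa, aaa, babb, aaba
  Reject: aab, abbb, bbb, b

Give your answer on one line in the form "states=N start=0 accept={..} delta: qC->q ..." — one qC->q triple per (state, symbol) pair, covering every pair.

State merging on the prefix tree: take the shortest (then alphabetical) example prefix whose next move is undefined and point that move at state 0, else 1, else 2, ...; a target is out if some Accept/Reject pair would then sit in one state with the same input left (inseparable). If every existing state is out, open a new one.
a: 0a undefined. 0a->0: ok.
b: 0b undefined. 0b->0: no, ba/aab meet in 0. Open state 1: 0b->1.
ba: 1a undefined. 1a->0: ok.
bb: 1b undefined. 1b->0: ok.
All examples now run through 2 states with every (state, symbol) defined. Accept strings end in {0}, Reject strings end in {1}; accept={0}.

states=2 start=0 accept={0} delta: 0a->0 0b->1 1a->0 1b->0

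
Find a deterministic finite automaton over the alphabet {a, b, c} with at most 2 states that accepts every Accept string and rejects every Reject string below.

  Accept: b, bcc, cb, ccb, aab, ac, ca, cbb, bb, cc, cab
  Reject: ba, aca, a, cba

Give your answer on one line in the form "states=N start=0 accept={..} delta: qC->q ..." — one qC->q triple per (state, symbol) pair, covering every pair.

State merging on the prefix tree: take the shortest (then alphabetical) example prefix whose next move is undefined and point that move at state 0, else 1, else 2, ...; a target is out if some Accept/Reject pair would then sit in one state with the same input left (inseparable). If every existing state is out, open a new one.
a: 0a undefined. 0a->0: no, ca/aca meet in 0 with "ca" left. Open state 1: 0a->1.
b: 0b undefined. 0b->0: ok.
c: 0c undefined. 0c->0: no, ca/ba meet in 1. 0c->1: ok.
aa: 1a undefined. 1a->0: ok.
ac: 1c undefined. 1c->0: ok.
cb: 1b undefined. 1b->0: ok.
All examples now run through 2 states with every (state, symbol) defined. Accept strings end in {0}, Reject strings end in {1}; accept={0}.

states=2 start=0 accept={0} delta: 0a->1 0b->0 0c->1 1a->0 1b->0 1c->0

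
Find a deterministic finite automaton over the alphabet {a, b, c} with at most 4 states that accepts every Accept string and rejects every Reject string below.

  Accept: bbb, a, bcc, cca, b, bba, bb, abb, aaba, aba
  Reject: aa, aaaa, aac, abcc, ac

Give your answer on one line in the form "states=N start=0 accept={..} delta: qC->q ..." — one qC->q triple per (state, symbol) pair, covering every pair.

states=3 start=0 accept={0,1} delta: 0a->1 0b->0 0c->0 1a->2 1b->2 1c->2 2a->1 2b->0 2c->2

Fold the examples into a partial DFA from state 0: repeatedly fix the first undefined (state, symbol) met by the shortest-then-alphabetical prefix, trying targets in increasing order and rejecting any under which an Accept and a Reject string meet in one state with the same remainder; add a state when all current targets are rejected. Accepting states are where Accept strings end.
a: 0a undefined. 0a->0: no, a/aa meet in 0. Open state 1: 0a->1.
b: 0b undefined. 0b->0: ok.
c: 0c undefined. 0c->0: ok.
aa: 1a undefined. 1a->0: no, bbb/aa meet in 0. 1a->1: no, a/aa meet in 1. Open state 2: 1a->2.
ab: 1b undefined. 1b->0: no, bbb/abcc meet in 0. 1b->1: no, aba/aa meet in 2. 1b->2: ok.
ac: 1c undefined. 1c->0: no, bbb/ac meet in 0. 1c->1: no, a/ac meet in 1. 1c->2: ok.
aaa: 2a undefined. 2a->0: no, a/aaaa meet in 1. 2a->1: ok.
aab: 2b undefined. 2b->0: ok.
aac: 2c undefined. 2c->0: no, bbb/aac meet in 0. 2c->1: no, a/aac meet in 1. 2c->2: ok.
All examples now run through 3 states with every (state, symbol) defined. Accept strings end in {0,1}, Reject strings end in {2}; accept={0,1}.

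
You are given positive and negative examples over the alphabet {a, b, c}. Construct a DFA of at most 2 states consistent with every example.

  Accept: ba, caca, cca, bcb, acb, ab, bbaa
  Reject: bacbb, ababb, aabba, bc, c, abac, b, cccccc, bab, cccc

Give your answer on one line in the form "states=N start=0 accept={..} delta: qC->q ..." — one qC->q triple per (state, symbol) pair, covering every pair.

states=2 start=0 accept={0} delta: 0a->1 0b->1 0c->1 1a->0 1b->0 1c->1

Fold the examples into a partial DFA from state 0: repeatedly fix the first undefined (state, symbol) met by the shortest-then-alphabetical prefix, trying targets in increasing order and rejecting any under which an Accept and a Reject string meet in one state with the same remainder; add a state when all current targets are rejected. Accepting states are where Accept strings end.
a: 0a undefined. 0a->0: no, ab/b meet in 0 with "b" left. Open state 1: 0a->1.
b: 0b undefined. 0b->0: no, ab/bab meet in 1 with "b" left. 0b->1: ok.
c: 0c undefined. 0c->0: no, cca/b meet in 1. 0c->1: ok.
aa: 1a undefined. 1a->0: ok.
ab: 1b undefined. 1b->0: ok.
ac: 1c undefined. 1c->0: no, ba/bc meet in 0. 1c->1: ok.
All examples now run through 2 states with every (state, symbol) defined. Accept strings end in {0}, Reject strings end in {1}; accept={0}.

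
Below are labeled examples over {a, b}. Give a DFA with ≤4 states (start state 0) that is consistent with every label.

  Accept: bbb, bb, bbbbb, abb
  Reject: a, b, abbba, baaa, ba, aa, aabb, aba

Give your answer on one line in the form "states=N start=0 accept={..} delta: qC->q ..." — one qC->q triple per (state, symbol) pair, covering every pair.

Grow the machine one transition at a time. Run the examples from 0; the earliest place one falls off (shortest prefix, ties alphabetical) gets sent to the lowest-numbered state that keeps every Accept/Reject pair distinguishable — a pair clashes when both reach the same state with identical unread suffix — and to a fresh state only if none does.
a: 0a undefined. 0a->0: no, bb/aabb meet in 0 with "bb" left. Open state 1: 0a->1.
b: 0b undefined. 0b->0: no, bbb/b meet in 0. 0b->1: ok.
aa: 1a undefined. 1a->0: no, bb/aabb meet in 1 with "b" left. 1a->1: no, bbb/aabb meet in 1 with "bb" left. Open state 2: 1a->2.
ab: 1b undefined. 1b->0: no, bbb/a meet in 1. 1b->1: no, bbb/a meet in 1. 1b->2: no, bb/ba meet in 2. Open state 3: 1b->3.
aab: 2b undefined. 2b->0: ok.
aba: 3a undefined. 3a->0: ok.
abb: 3b undefined. 3b->0: no, bbb/aba meet in 0. 3b->1: no, bbb/a meet in 1. 3b->2: no, bbb/ba meet in 2. 3b->3: ok.
baa: 2a undefined. 2a->0: ok.
All examples now run through 4 states with every (state, symbol) defined. Accept strings end in {3}, Reject strings end in {0,1,2}; accept={3}.

states=4 start=0 accept={3} delta: 0a->1 0b->1 1a->2 1b->3 2a->0 2b->0 3a->0 3b->3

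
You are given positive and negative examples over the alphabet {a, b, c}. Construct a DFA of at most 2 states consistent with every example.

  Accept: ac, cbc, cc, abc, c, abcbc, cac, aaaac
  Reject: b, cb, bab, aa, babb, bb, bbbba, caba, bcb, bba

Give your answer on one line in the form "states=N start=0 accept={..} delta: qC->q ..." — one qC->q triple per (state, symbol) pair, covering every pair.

states=2 start=0 accept={1} delta: 0a->0 0b->0 0c->1 1a->0 1b->0 1c->1

Fold the examples into a partial DFA from state 0: repeatedly fix the first undefined (state, symbol) met by the shortest-then-alphabetical prefix, trying targets in increasing order and rejecting any under which an Accept and a Reject string meet in one state with the same remainder; add a state when all current targets are rejected. Accepting states are where Accept strings end.
a: 0a undefined. 0a->0: ok.
b: 0b undefined. 0b->0: ok.
c: 0c undefined. 0c->0: no, ac/b meet in 0. Open state 1: 0c->1.
ca: 1a undefined. 1a->0: ok.
cb: 1b undefined. 1b->0: ok.
cc: 1c undefined. 1c->0: no, cc/b meet in 0. 1c->1: ok.
All examples now run through 2 states with every (state, symbol) defined. Accept strings end in {1}, Reject strings end in {0}; accept={1}.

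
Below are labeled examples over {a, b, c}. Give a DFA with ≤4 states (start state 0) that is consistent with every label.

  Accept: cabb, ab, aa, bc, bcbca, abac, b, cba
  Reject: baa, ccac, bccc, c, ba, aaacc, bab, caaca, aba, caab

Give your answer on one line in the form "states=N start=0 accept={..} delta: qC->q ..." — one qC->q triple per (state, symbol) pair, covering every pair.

states=4 start=0 accept={0,1} delta: 0a->0 0b->1 0c->2 1a->3 1b->0 1c->0 2a->1 2b->0 2c->3 3a->2 3b->2 3c->1

Fold the examples into a partial DFA from state 0: repeatedly fix the first undefined (state, symbol) met by the shortest-then-alphabetical prefix, trying targets in increasing order and rejecting any under which an Accept and a Reject string meet in one state with the same remainder; add a state when all current targets are rejected. Accepting states are where Accept strings end.
a: 0a undefined. 0a->0: ok.
b: 0b undefined. 0b->0: no, ab/baa meet in 0. Open state 1: 0b->1.
c: 0c undefined. 0c->0: no, ab/caab meet in 1. 0c->1: no, ab/c meet in 1. Open state 2: 0c->2.
ba: 1a undefined. 1a->0: no, ab/bab meet in 1. 1a->1: no, ab/baa meet in 1. 1a->2: no, abac/aaacc meet in 2 with "c" left. Open state 3: 1a->3.
bc: 1c undefined. 1c->0: ok.
ca: 2a undefined. 2a->0: no, ab/caab meet in 1. 2a->1: ok.
cb: 2b undefined. 2b->0: ok.
cc: 2c undefined. 2c->0: no, aa/bccc meet in 0. 2c->1: no, ab/bccc meet in 1. 2c->2: no, aa/ccac meet in 0. 2c->3: ok.
baa: 3a undefined. 3a->0: no, aa/baa meet in 0. 3a->1: no, ab/baa meet in 1. 3a->2: ok.
bab: 3b undefined. 3b->0: no, aa/bab meet in 0. 3b->1: no, ab/bab meet in 1. 3b->2: ok.
cab: 1b undefined. 1b->0: ok.
abac: 3c undefined. 3c->0: no, aa/caaca meet in 0. 3c->1: ok.
All examples now run through 4 states with every (state, symbol) defined. Accept strings end in {0,1}, Reject strings end in {2,3}; accept={0,1}.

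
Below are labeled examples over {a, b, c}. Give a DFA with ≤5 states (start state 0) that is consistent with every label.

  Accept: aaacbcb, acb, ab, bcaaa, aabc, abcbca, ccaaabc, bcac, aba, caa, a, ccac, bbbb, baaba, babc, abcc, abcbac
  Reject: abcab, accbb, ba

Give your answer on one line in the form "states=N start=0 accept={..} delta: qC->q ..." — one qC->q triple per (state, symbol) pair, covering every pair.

states=5 start=0 accept={1,2,3} delta: 0a->1 0b->1 0c->1 1a->0 1b->2 1c->2 2a->1 2b->1 2c->3 3a->3 3b->4 3c->1 4a->0 4b->0 4c->0

Grow the machine one transition at a time. Run the examples from 0; the earliest place one falls off (shortest prefix, ties alphabetical) gets sent to the lowest-numbered state that keeps every Accept/Reject pair distinguishable — a pair clashes when both reach the same state with identical unread suffix — and to a fresh state only if none does.
a: 0a undefined. 0a->0: no, aba/ba meet in 0 with "ba" left. Open state 1: 0a->1.
b: 0b undefined. 0b->0: no, a/ba meet in 1. 0b->1: ok.
c: 0c undefined. 0c->0: no, caa/ba meet in 1 with "a" left. 0c->1: ok.
aa: 1a undefined. 1a->0: ok.
ab: 1b undefined. 1b->0: no, ab/ba meet in 0. 1b->1: no, aba/ba meet in 0. Open state 2: 1b->2.
ac: 1c undefined. 1c->0: no, aabc/ba meet in 0. 1c->1: no, bcaaa/ba meet in 0. 1c->2: ok.
aba: 2a undefined. 2a->0: no, bcaaa/ba meet in 0. 2a->1: ok.
abc: 2c undefined. 2c->0: no, ab/abcab meet in 2. 2c->1: no, acb/accbb meet in 2 with "b" left. 2c->2: no, ab/abcab meet in 2. Open state 3: 2c->3.
acb: 2b undefined. 2b->0: no, acb/ba meet in 0. 2b->1: ok.
abca: 3a undefined. 3a->0: no, aaacbcb/abcab meet in 1. 3a->1: no, ab/abcab meet in 2. 3a->2: no, aaacbcb/abcab meet in 1. 3a->3: ok.
abcb: 3b undefined. 3b->0: no, aaacbcb/accbb meet in 1. 3b->1: no, aaacbcb/abcab meet in 1. 3b->2: no, aaacbcb/accbb meet in 1. 3b->3: no, ccaaabc/abcab meet in 3. Open state 4: 3b->4.
abcc: 3c undefined. 3c->0: no, abcc/ba meet in 0. 3c->1: ok.
abcba: 4a undefined. 4a->0: ok.
abcbc: 4c undefined. 4c->0: ok.
accbb: 4b undefined. 4b->0: ok.
All examples now run through 5 states with every (state, symbol) defined. Accept strings end in {1,2,3}, Reject strings end in {0,4}; accept={1,2,3}.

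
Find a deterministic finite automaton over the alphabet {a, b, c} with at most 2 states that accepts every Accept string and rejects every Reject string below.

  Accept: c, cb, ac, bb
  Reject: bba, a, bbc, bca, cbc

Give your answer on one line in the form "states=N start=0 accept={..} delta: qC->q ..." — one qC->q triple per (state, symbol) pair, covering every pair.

Grow the machine one transition at a time. Run the examples from 0; the earliest place one falls off (shortest prefix, ties alphabetical) gets sent to the lowest-numbered state that keeps every Accept/Reject pair distinguishable — a pair clashes when both reach the same state with identical unread suffix — and to a fresh state only if none does.
a: 0a undefined. 0a->0: ok.
b: 0b undefined. 0b->0: no, c/bbc meet in 0 with "c" left. Open state 1: 0b->1.
c: 0c undefined. 0c->0: no, c/a meet in 0. 0c->1: ok.
bb: 1b undefined. 1b->0: no, c/bbc meet in 1. 1b->1: ok.
bc: 1c undefined. 1c->0: ok.
bba: 1a undefined. 1a->0: ok.
All examples now run through 2 states with every (state, symbol) defined. Accept strings end in {1}, Reject strings end in {0}; accept={1}.

states=2 start=0 accept={1} delta: 0a->0 0b->1 0c->1 1a->0 1b->1 1c->0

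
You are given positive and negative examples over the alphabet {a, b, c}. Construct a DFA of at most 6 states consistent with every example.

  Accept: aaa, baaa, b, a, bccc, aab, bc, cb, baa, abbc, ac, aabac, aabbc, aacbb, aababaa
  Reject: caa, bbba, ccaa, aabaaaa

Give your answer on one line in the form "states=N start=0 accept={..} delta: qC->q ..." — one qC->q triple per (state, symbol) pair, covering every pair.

Grow the machine one transition at a time. Run the examples from 0; the earliest place one falls off (shortest prefix, ties alphabetical) gets sent to the lowest-numbered state that keeps every Accept/Reject pair distinguishable — a pair clashes when both reach the same state with identical unread suffix — and to a fresh state only if none does.
a: 0a undefined. 0a->0: ok.
b: 0b undefined. 0b->0: no, aaa/bbba meet in 0. Open state 1: 0b->1.
c: 0c undefined. 0c->0: no, aaa/caa meet in 0. 0c->1: no, baa/caa meet in 1 with "aa" left. Open state 2: 0c->2.
ba: 1a undefined. 1a->0: no, aaa/aabaaaa meet in 0. 1a->1: no, baaa/aabaaaa meet in 1. 1a->2: no, baaa/caa meet in 2 with "aa" left. Open state 3: 1a->3.
bb: 1b undefined. 1b->0: ok.
bc: 1c undefined. 1c->0: ok.
ca: 2a undefined. 2a->0: no, aaa/caa meet in 0. 2a->1: ok.
cb: 2b undefined. 2b->0: ok.
cc: 2c undefined. 2c->0: no, aaa/ccaa meet in 0. 2c->1: no, baa/ccaa meet in 3 with "a" left. 2c->2: ok.
baa: 3a undefined. 3a->0: no, aaa/aabaaaa meet in 0. 3a->1: no, baaa/caa meet in 3. 3a->2: ok.
aabab: 3b undefined. 3b->0: ok.
aabac: 3c undefined. 3c->0: ok.
All examples now run through 4 states with every (state, symbol) defined. Accept strings end in {0,1,2}, Reject strings end in {3}; accept={0,1,2}.

states=4 start=0 accept={0,1,2} delta: 0a->0 0b->1 0c->2 1a->3 1b->0 1c->0 2a->1 2b->0 2c->2 3a->2 3b->0 3c->0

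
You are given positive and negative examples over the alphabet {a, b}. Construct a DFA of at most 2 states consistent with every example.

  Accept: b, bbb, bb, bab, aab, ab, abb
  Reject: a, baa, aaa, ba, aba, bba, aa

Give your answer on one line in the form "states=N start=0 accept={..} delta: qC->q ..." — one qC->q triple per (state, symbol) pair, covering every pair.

Grow the machine one transition at a time. Run the examples from 0; the earliest place one falls off (shortest prefix, ties alphabetical) gets sent to the lowest-numbered state that keeps every Accept/Reject pair distinguishable — a pair clashes when both reach the same state with identical unread suffix — and to a fresh state only if none does.
a: 0a undefined. 0a->0: ok.
b: 0b undefined. 0b->0: no, b/a meet in 0. Open state 1: 0b->1.
ba: 1a undefined. 1a->0: ok.
bb: 1b undefined. 1b->0: no, bb/a meet in 0. 1b->1: ok.
All examples now run through 2 states with every (state, symbol) defined. Accept strings end in {1}, Reject strings end in {0}; accept={1}.

states=2 start=0 accept={1} delta: 0a->0 0b->1 1a->0 1b->1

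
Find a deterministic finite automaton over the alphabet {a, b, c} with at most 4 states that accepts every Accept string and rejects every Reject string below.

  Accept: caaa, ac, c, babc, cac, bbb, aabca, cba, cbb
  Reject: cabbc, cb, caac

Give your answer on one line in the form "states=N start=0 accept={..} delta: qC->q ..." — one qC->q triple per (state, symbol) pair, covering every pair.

Grow the machine one transition at a time. Run the examples from 0; the earliest place one falls off (shortest prefix, ties alphabetical) gets sent to the lowest-numbered state that keeps every Accept/Reject pair distinguishable — a pair clashes when both reach the same state with identical unread suffix — and to a fresh state only if none does.
a: 0a undefined. 0a->0: ok.
b: 0b undefined. 0b->0: ok.
c: 0c undefined. 0c->0: no, caaa/cabbc meet in 0. Open state 1: 0c->1.
ca: 1a undefined. 1a->0: no, ac/cabbc meet in 1. 1a->1: no, cac/caac meet in 1 with "c" left. Open state 2: 1a->2.
cb: 1b undefined. 1b->0: no, bbb/cb meet in 0. 1b->1: no, ac/cb meet in 1. 1b->2: no, aabca/cb meet in 2. Open state 3: 1b->3.
caa: 2a undefined. 2a->0: no, ac/caac meet in 1. 2a->1: ok.
cab: 2b undefined. 2b->0: no, ac/cabbc meet in 1. 2b->1: ok.
cac: 2c undefined. 2c->0: ok.
cba: 3a undefined. 3a->0: ok.
cbb: 3b undefined. 3b->0: ok.
caac: 1c undefined. 1c->0: no, cac/caac meet in 0. 1c->1: no, ac/caac meet in 1. 1c->2: no, caaa/caac meet in 2. 1c->3: ok.
cabbc: 3c undefined. 3c->0: no, cac/cabbc meet in 0. 3c->1: no, ac/cabbc meet in 1. 3c->2: no, caaa/cabbc meet in 2. 3c->3: ok.
All examples now run through 4 states with every (state, symbol) defined. Accept strings end in {0,1,2}, Reject strings end in {3}; accept={0,1,2}.

states=4 start=0 accept={0,1,2} delta: 0a->0 0b->0 0c->1 1a->2 1b->3 1c->3 2a->1 2b->1 2c->0 3a->0 3b->0 3c->3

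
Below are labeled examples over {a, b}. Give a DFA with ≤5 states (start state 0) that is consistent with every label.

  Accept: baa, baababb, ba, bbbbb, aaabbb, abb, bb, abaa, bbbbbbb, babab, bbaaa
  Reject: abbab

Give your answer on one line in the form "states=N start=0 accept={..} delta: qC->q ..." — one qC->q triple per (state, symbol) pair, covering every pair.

states=4 start=0 accept={0,1,2} delta: 0a->0 0b->1 1a->0 1b->2 2a->3 2b->0 3a->0 3b->3

State merging on the prefix tree: take the shortest (then alphabetical) example prefix whose next move is undefined and point that move at state 0, else 1, else 2, ...; a target is out if some Accept/Reject pair would then sit in one state with the same input left (inseparable). If every existing state is out, open a new one.
a: 0a undefined. 0a->0: ok.
b: 0b undefined. 0b->0: no, baa/abbab meet in 0. Open state 1: 0b->1.
ba: 1a undefined. 1a->0: ok.
bb: 1b undefined. 1b->0: no, bbbbb/abbab meet in 1. 1b->1: no, baababb/abbab meet in 1. Open state 2: 1b->2.
bba: 2a undefined. 2a->0: no, babab/abbab meet in 1. 2a->1: no, baababb/abbab meet in 2. 2a->2: no, aaabbb/abbab meet in 2 with "b" left. Open state 3: 2a->3.
bbb: 2b undefined. 2b->0: ok.
bbaa: 3a undefined. 3a->0: ok.
abbab: 3b undefined. 3b->0: no, baa/abbab meet in 0. 3b->1: no, bbbbbbb/abbab meet in 1. 3b->2: no, baababb/abbab meet in 2. 3b->3: ok.
All examples now run through 4 states with every (state, symbol) defined. Accept strings end in {0,1,2}, Reject strings end in {3}; accept={0,1,2}.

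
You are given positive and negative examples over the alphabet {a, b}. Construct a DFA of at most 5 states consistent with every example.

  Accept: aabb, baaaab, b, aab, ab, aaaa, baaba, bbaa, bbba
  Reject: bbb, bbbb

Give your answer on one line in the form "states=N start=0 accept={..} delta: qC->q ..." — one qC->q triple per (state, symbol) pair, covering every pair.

states=4 start=0 accept={0,1,2} delta: 0a->0 0b->1 1a->0 1b->2 2a->0 2b->3 3a->0 3b->3

Grow the machine one transition at a time. Run the examples from 0; the earliest place one falls off (shortest prefix, ties alphabetical) gets sent to the lowest-numbered state that keeps every Accept/Reject pair distinguishable — a pair clashes when both reach the same state with identical unread suffix — and to a fresh state only if none does.
a: 0a undefined. 0a->0: ok.
b: 0b undefined. 0b->0: no, aabb/bbb meet in 0. Open state 1: 0b->1.
ba: 1a undefined. 1a->0: ok.
bb: 1b undefined. 1b->0: no, aabb/bbbb meet in 0. 1b->1: no, aabb/bbb meet in 1. Open state 2: 1b->2.
bba: 2a undefined. 2a->0: ok.
bbb: 2b undefined. 2b->0: no, baaaab/bbbb meet in 1. 2b->1: no, aabb/bbbb meet in 2. 2b->2: no, aabb/bbb meet in 2. Open state 3: 2b->3.
bbba: 3a undefined. 3a->0: ok.
bbbb: 3b undefined. 3b->0: no, aaaa/bbbb meet in 0. 3b->1: no, baaaab/bbbb meet in 1. 3b->2: no, aabb/bbbb meet in 2. 3b->3: ok.
All examples now run through 4 states with every (state, symbol) defined. Accept strings end in {0,1,2}, Reject strings end in {3}; accept={0,1,2}.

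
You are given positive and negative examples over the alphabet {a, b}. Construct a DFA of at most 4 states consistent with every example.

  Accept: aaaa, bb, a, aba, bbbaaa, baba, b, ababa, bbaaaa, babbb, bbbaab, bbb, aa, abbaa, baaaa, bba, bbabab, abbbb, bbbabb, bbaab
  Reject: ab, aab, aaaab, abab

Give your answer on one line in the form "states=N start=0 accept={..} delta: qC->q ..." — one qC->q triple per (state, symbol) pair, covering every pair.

states=4 start=0 accept={1,2,3} delta: 0a->1 0b->2 1a->1 1b->0 2a->1 2b->3 3a->3 3b->3

Fold the examples into a partial DFA from state 0: repeatedly fix the first undefined (state, symbol) met by the shortest-then-alphabetical prefix, trying targets in increasing order and rejecting any under which an Accept and a Reject string meet in one state with the same remainder; add a state when all current targets are rejected. Accepting states are where Accept strings end.
a: 0a undefined. 0a->0: no, b/ab meet in 0 with "b" left. Open state 1: 0a->1.
b: 0b undefined. 0b->0: no, bbbaab/aab meet in 1 with "ab" left. 0b->1: no, bb/ab meet in 1 with "b" left. Open state 2: 0b->2.
aa: 1a undefined. 1a->0: no, b/aab meet in 2. 1a->1: ok.
ab: 1b undefined. 1b->0: ok.
ba: 2a undefined. 2a->0: no, baba/ab meet in 0. 2a->1: ok.
bb: 2b undefined. 2b->0: no, bb/ab meet in 0. 2b->1: no, bbbaab/ab meet in 0. 2b->2: no, bbbaab/ab meet in 0. Open state 3: 2b->3.
bba: 3a undefined. 3a->0: no, bba/ab meet in 0. 3a->1: no, bbabab/ab meet in 0. 3a->2: no, bbaab/ab meet in 0. 3a->3: ok.
bbb: 3b undefined. 3b->0: no, bbbaab/ab meet in 0. 3b->1: no, bbbaab/ab meet in 0. 3b->2: no, bbbaab/ab meet in 0. 3b->3: ok.
All examples now run through 4 states with every (state, symbol) defined. Accept strings end in {1,2,3}, Reject strings end in {0}; accept={1,2,3}.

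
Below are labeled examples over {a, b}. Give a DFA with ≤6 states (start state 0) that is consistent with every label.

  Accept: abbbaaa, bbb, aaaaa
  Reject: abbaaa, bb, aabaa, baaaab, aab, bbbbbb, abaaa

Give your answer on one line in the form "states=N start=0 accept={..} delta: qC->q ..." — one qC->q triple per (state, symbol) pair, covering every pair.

Grow the machine one transition at a time. Run the examples from 0; the earliest place one falls off (shortest prefix, ties alphabetical) gets sent to the lowest-numbered state that keeps every Accept/Reject pair distinguishable — a pair clashes when both reach the same state with identical unread suffix — and to a fresh state only if none does.
a: 0a undefined. 0a->0: ok.
b: 0b undefined. 0b->0: no, abbbaaa/abbaaa meet in 0. Open state 1: 0b->1.
ba: 1a undefined. 1a->0: no, aaaaa/aabaa meet in 0. 1a->1: ok.
bb: 1b undefined. 1b->0: no, abbbaaa/aabaa meet in 1. 1b->1: no, abbbaaa/abbaaa meet in 1. Open state 2: 1b->2.
bbb: 2b undefined. 2b->0: no, abbbaaa/bbbbbb meet in 0. 2b->1: no, abbbaaa/aabaa meet in 1. 2b->2: no, abbbaaa/abbaaa meet in 2 with "aaa" left. Open state 3: 2b->3.
abba: 2a undefined. 2a->0: no, aaaaa/abbaaa meet in 0. 2a->1: ok.
bbbb: 3b undefined. 3b->0: ok.
abbba: 3a undefined. 3a->0: ok.
All examples now run through 4 states with every (state, symbol) defined. Accept strings end in {0,3}, Reject strings end in {1,2}; accept={0,3}.

states=4 start=0 accept={0,3} delta: 0a->0 0b->1 1a->1 1b->2 2a->1 2b->3 3a->0 3b->0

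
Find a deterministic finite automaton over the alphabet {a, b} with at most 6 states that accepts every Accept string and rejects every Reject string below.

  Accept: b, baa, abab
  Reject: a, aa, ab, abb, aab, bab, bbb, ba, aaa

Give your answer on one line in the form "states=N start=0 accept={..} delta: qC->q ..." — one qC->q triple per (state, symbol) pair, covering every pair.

states=4 start=0 accept={0,2} delta: 0a->1 0b->2 1a->1 1b->3 2a->3 2b->1 3a->0 3b->1

Grow the machine one transition at a time. Run the examples from 0; the earliest place one falls off (shortest prefix, ties alphabetical) gets sent to the lowest-numbered state that keeps every Accept/Reject pair distinguishable — a pair clashes when both reach the same state with identical unread suffix — and to a fresh state only if none does.
a: 0a undefined. 0a->0: no, b/ab meet in 0 with "b" left. Open state 1: 0a->1.
b: 0b undefined. 0b->0: no, b/bbb meet in 0. 0b->1: no, b/a meet in 1. Open state 2: 0b->2.
aa: 1a undefined. 1a->0: no, b/aab meet in 2. 1a->1: ok.
ab: 1b undefined. 1b->0: no, b/abb meet in 2. 1b->1: no, abab/a meet in 1. 1b->2: no, b/ab meet in 2. Open state 3: 1b->3.
ba: 2a undefined. 2a->0: no, b/bab meet in 2. 2a->1: no, baa/a meet in 1. 2a->2: no, b/ba meet in 2. 2a->3: ok.
bb: 2b undefined. 2b->0: no, b/bbb meet in 2. 2b->1: ok.
aba: 3a undefined. 3a->0: ok.
abb: 3b undefined. 3b->0: no, baa/abb meet in 0. 3b->1: ok.
All examples now run through 4 states with every (state, symbol) defined. Accept strings end in {0,2}, Reject strings end in {1,3}; accept={0,2}.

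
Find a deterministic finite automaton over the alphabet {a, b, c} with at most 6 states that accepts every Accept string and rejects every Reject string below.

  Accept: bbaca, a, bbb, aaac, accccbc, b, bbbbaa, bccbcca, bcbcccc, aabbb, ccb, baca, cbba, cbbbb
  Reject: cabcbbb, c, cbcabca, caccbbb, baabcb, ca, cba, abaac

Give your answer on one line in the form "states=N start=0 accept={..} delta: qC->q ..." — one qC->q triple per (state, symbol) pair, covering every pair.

Grow the machine one transition at a time. Run the examples from 0; the earliest place one falls off (shortest prefix, ties alphabetical) gets sent to the lowest-numbered state that keeps every Accept/Reject pair distinguishable — a pair clashes when both reach the same state with identical unread suffix — and to a fresh state only if none does.
a: 0a undefined. 0a->0: no, aaac/c meet in 0 with "c" left. Open state 1: 0a->1.
b: 0b undefined. 0b->0: ok.
c: 0c undefined. 0c->0: no, a/ca meet in 1. 0c->1: no, a/c meet in 1. Open state 2: 0c->2.
aa: 1a undefined. 1a->0: ok.
ab: 1b undefined. 1b->0: ok.
ac: 1c undefined. 1c->0: ok.
ca: 2a undefined. 2a->0: no, bbb/ca meet in 0. 2a->1: no, bbaca/ca meet in 1. 2a->2: ok.
cb: 2b undefined. 2b->0: no, bbaca/cba meet in 1. 2b->1: no, bbaca/baabcb meet in 1. 2b->2: no, cbba/c meet in 2. Open state 3: 2b->3.
cc: 2c undefined. 2c->0: ok.
cba: 3a undefined. 3a->0: no, bbb/cba meet in 0. 3a->1: no, bbaca/cba meet in 1. 3a->2: ok.
cbb: 3b undefined. 3b->0: no, bbb/caccbbb meet in 0. 3b->1: no, bbb/caccbbb meet in 0. 3b->2: no, cbba/c meet in 2. 3b->3: no, cbba/c meet in 2. Open state 4: 3b->4.
cbc: 3c undefined. 3c->0: no, bbb/cabcbbb meet in 0. 3c->1: no, bbb/cabcbbb meet in 0. 3c->2: no, accccbc/c meet in 2. 3c->3: no, accccbc/baabcb meet in 3. 3c->4: ok.
cbba: 4a undefined. 4a->0: ok.
cbbb: 4b undefined. 4b->0: no, bbb/cabcbbb meet in 0. 4b->1: no, bbaca/caccbbb meet in 1. 4b->2: no, accccbc/cabcbbb meet in 4. 4b->3: ok.
bcbcc: 4c undefined. 4c->0: ok.
All examples now run through 5 states with every (state, symbol) defined. Accept strings end in {0,1,4}, Reject strings end in {2,3}; accept={0,1,4}.

states=5 start=0 accept={0,1,4} delta: 0a->1 0b->0 0c->2 1a->0 1b->0 1c->0 2a->2 2b->3 2c->0 3a->2 3b->4 3c->4 4a->0 4b->3 4c->0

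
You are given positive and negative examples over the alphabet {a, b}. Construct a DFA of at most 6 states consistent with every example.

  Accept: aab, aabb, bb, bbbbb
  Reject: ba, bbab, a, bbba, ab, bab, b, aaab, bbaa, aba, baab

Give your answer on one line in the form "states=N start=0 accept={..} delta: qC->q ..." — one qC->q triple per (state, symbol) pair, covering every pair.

states=4 start=0 accept={3} delta: 0a->1 0b->2 1a->2 1b->0 2a->0 2b->3 3a->0 3b->3

Grow the machine one transition at a time. Run the examples from 0; the earliest place one falls off (shortest prefix, ties alphabetical) gets sent to the lowest-numbered state that keeps every Accept/Reject pair distinguishable — a pair clashes when both reach the same state with identical unread suffix — and to a fresh state only if none does.
a: 0a undefined. 0a->0: no, aab/ab meet in 0 with "b" left. Open state 1: 0a->1.
b: 0b undefined. 0b->0: no, aab/baab meet in 1 with "ab" left. 0b->1: no, aab/bab meet in 1 with "ab" left. Open state 2: 0b->2.
aa: 1a undefined. 1a->0: no, aab/b meet in 2. 1a->1: no, aab/ab meet in 1 with "b" left. 1a->2: ok.
ab: 1b undefined. 1b->0: ok.
ba: 2a undefined. 2a->0: ok.
bb: 2b undefined. 2b->0: no, aab/ba meet in 0. 2b->1: no, aab/bbab meet in 1. 2b->2: no, aab/bbab meet in 2. Open state 3: 2b->3.
bba: 3a undefined. 3a->0: ok.
bbb: 3b undefined. 3b->0: no, aabb/ba meet in 0. 3b->1: no, aabb/a meet in 1. 3b->2: no, aabb/bbab meet in 2. 3b->3: ok.
All examples now run through 4 states with every (state, symbol) defined. Accept strings end in {3}, Reject strings end in {0,1,2}; accept={3}.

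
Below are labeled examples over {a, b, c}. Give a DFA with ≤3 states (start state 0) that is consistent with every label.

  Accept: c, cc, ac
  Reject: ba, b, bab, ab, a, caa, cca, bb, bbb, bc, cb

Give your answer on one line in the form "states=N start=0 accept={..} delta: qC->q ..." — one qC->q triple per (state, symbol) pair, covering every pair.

Grow the machine one transition at a time. Run the examples from 0; the earliest place one falls off (shortest prefix, ties alphabetical) gets sent to the lowest-numbered state that keeps every Accept/Reject pair distinguishable — a pair clashes when both reach the same state with identical unread suffix — and to a fresh state only if none does.
a: 0a undefined. 0a->0: ok.
b: 0b undefined. 0b->0: no, c/bc meet in 0 with "c" left. Open state 1: 0b->1.
c: 0c undefined. 0c->0: no, c/a meet in 0. 0c->1: no, c/b meet in 1. Open state 2: 0c->2.
ba: 1a undefined. 1a->0: ok.
bb: 1b undefined. 1b->0: ok.
bc: 1c undefined. 1c->0: ok.
ca: 2a undefined. 2a->0: ok.
cb: 2b undefined. 2b->0: ok.
cc: 2c undefined. 2c->0: no, cc/ba meet in 0. 2c->1: no, cc/b meet in 1. 2c->2: ok.
All examples now run through 3 states with every (state, symbol) defined. Accept strings end in {2}, Reject strings end in {0,1}; accept={2}.

states=3 start=0 accept={2} delta: 0a->0 0b->1 0c->2 1a->0 1b->0 1c->0 2a->0 2b->0 2c->2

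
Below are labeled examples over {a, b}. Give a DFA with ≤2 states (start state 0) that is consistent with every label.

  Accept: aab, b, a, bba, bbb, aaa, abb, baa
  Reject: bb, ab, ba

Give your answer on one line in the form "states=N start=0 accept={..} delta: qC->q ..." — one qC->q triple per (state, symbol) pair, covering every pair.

states=2 start=0 accept={1} delta: 0a->1 0b->1 1a->0 1b->0

Grow the machine one transition at a time. Run the examples from 0; the earliest place one falls off (shortest prefix, ties alphabetical) gets sent to the lowest-numbered state that keeps every Accept/Reject pair distinguishable — a pair clashes when both reach the same state with identical unread suffix — and to a fresh state only if none does.
a: 0a undefined. 0a->0: no, aab/ab meet in 0 with "b" left. Open state 1: 0a->1.
b: 0b undefined. 0b->0: no, b/bb meet in 0. 0b->1: ok.
aa: 1a undefined. 1a->0: ok.
ab: 1b undefined. 1b->0: ok.
All examples now run through 2 states with every (state, symbol) defined. Accept strings end in {1}, Reject strings end in {0}; accept={1}.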